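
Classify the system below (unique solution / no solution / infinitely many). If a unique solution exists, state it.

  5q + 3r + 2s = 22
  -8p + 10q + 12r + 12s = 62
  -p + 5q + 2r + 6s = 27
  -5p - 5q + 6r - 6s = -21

Row-reduce:
Swap R1 and R2.
R1 ← R1 / (-8).
R3 ← R3 + 1·R1.
R4 ← R4 + 5·R1.
R2 ← R2 / (5).
R1 ← R1 + 5/4·R2.
R3 ← R3 − 15/4·R2.
R4 ← R4 + 45/4·R2.
R3 ← R3 / (-7/4).
R1 ← R1 + 3/4·R3.
R2 ← R2 − 3/5·R3.
R4 ← R4 − 21/4·R3.
Row 4 reduces to 0 = -2, a contradiction. The system is inconsistent.

no solution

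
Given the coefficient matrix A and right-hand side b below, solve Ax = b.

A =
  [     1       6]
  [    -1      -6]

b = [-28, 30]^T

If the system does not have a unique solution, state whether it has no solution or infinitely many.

Row-reduce:
R2 ← R2 + 1·R1.
Row 2 reduces to 0 = 2, a contradiction. The system is inconsistent.

no solution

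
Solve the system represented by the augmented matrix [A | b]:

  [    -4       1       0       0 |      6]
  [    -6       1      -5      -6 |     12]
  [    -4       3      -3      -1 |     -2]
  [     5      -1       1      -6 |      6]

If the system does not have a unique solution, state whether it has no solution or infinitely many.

Row-reduce the augmented matrix:
R1 ← R1 / (-4).
R2 ← R2 + 6·R1.
R3 ← R3 + 4·R1.
R4 ← R4 − 5·R1.
R2 ← R2 / (-1/2).
R1 ← R1 + 1/4·R2.
R3 ← R3 − 2·R2.
R4 ← R4 − 1/4·R2.
R3 ← R3 / (-23).
R1 ← R1 − 5/2·R3.
R2 ← R2 − 10·R3.
R4 ← R4 + 3/2·R3.
R4 ← R4 / (-339/46).
R1 ← R1 − 13/46·R4.
R2 ← R2 − 26/23·R4.
R3 ← R3 − 25/23·R4.
Reading off the reduced rows gives x_1 = -2, x_2 = -2, x_3 = 2, x_4 = -2.

x_1 = -2, x_2 = -2, x_3 = 2, x_4 = -2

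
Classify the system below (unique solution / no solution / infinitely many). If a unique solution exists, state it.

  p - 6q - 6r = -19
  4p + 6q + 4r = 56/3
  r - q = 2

p = 1, q = 2/3, r = 8/3

Row-reduce the augmented matrix:
R2 ← R2 − 4·R1.
R2 ← R2 / (30).
R1 ← R1 + 6·R2.
R3 ← R3 + 1·R2.
R3 ← R3 / (29/15).
R1 ← R1 + 2/5·R3.
R2 ← R2 − 14/15·R3.
Reading off the reduced rows gives p = 1, q = 2/3, r = 8/3.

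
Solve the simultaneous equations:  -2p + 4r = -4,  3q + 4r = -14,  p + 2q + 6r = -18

p = -2, q = -2, r = -2

Row-reduce the augmented matrix:
R1 ← R1 / (-2).
R3 ← R3 − 1·R1.
R2 ← R2 / (3).
R3 ← R3 − 2·R2.
R3 ← R3 / (16/3).
R1 ← R1 + 2·R3.
R2 ← R2 − 4/3·R3.
Reading off the reduced rows gives p = -2, q = -2, r = -2.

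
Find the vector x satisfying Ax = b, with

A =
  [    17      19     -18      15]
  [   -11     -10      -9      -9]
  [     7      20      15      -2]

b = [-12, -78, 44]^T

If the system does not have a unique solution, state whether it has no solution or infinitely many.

Row-reduce:
R1 ← R1 / (17).
R2 ← R2 + 11·R1.
R3 ← R3 − 7·R1.
R2 ← R2 / (39/17).
R1 ← R1 − 19/17·R2.
R3 ← R3 − 207/17·R2.
R3 ← R3 / (132).
R1 ← R1 − 9·R3.
R2 ← R2 + 9·R3.
Rank is 3 with 4 unknowns, leaving x_4 free.

infinitely many solutions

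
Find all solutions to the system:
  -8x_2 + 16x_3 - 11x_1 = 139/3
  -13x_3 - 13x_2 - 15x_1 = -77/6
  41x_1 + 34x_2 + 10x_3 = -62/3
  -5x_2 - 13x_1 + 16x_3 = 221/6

Row-reduce the augmented matrix:
R1 ← R1 / (-11).
R2 ← R2 + 15·R1.
R3 ← R3 − 41·R1.
R4 ← R4 + 13·R1.
R2 ← R2 / (-23/11).
R1 ← R1 − 8/11·R2.
R3 ← R3 − 46/11·R2.
R4 ← R4 − 49/11·R2.
Swap R3 and R4.
R3 ← R3 / (-1773/23).
R1 ← R1 + 312/23·R3.
R2 ← R2 − 383/23·R3.
R4 reduces to 0 = 0, so the extra equation is consistent.
Reading off the reduced rows gives x_1 = 1, x_2 = -5/2, x_3 = 7/3.

x_1 = 1, x_2 = -5/2, x_3 = 7/3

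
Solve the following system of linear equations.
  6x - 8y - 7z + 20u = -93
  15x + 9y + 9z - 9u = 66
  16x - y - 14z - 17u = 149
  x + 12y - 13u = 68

x = 2, y = -1, z = -1, u = -6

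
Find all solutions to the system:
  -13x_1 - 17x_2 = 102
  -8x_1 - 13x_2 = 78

x_1 = 0, x_2 = -6

Row-reduce the augmented matrix:
R1 ← R1 / (-13).
R2 ← R2 + 8·R1.
R2 ← R2 / (-33/13).
R1 ← R1 − 17/13·R2.
Reading off the reduced rows gives x_1 = 0, x_2 = -6.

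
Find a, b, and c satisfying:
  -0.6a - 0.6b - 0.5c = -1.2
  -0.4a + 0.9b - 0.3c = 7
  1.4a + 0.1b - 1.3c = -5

Row-reduce the augmented matrix:
R1 ← R1 / (-3/5).
R2 ← R2 + 2/5·R1.
R3 ← R3 − 7/5·R1.
R2 ← R2 / (13/10).
R1 ← R1 − 1·R2.
R3 ← R3 + 13/10·R2.
R3 ← R3 / (-73/30).
R1 ← R1 − 21/26·R3.
R2 ← R2 − 1/39·R3.
Reading off the reduced rows gives a = -4, b = 6, c = 0.

a = -4, b = 6, c = 0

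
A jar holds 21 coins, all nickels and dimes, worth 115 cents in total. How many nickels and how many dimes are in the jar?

Let n = nickels, d = dimes.
  n + d = 21
  5n + 10d = 115
From equation 1: n = 21 − d.
Substitute into equation 2 and solve: d = 2.
Then n = 19.

nickels: 19, dimes: 2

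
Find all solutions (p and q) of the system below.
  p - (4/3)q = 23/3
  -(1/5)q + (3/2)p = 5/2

From equation 1: p = 23/3 + 4/3·q.
Substitute into equation 2 and solve: q = -5.
Then p = 1.

p = 1, q = -5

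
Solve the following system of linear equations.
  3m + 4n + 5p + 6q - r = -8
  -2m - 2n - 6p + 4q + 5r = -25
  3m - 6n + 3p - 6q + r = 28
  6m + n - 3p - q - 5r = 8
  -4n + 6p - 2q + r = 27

m = -1, n = -5, p = 2, q = 0, r = -5

Row-reduce the augmented matrix:
R1 ← R1 / (3).
R2 ← R2 + 2·R1.
R3 ← R3 − 3·R1.
R4 ← R4 − 6·R1.
R2 ← R2 / (2/3).
R1 ← R1 − 4/3·R2.
R3 ← R3 + 10·R2.
R4 ← R4 + 7·R2.
R5 ← R5 + 4·R2.
R3 ← R3 / (-42).
R1 ← R1 − 7·R3.
R2 ← R2 + 4·R3.
R4 ← R4 + 41·R3.
R5 ← R5 + 10·R3.
R4 ← R4 / (-241/7).
R1 ← R1 − 4·R4.
R2 ← R2 − 12/7·R4.
R3 ← R3 + 18/7·R4.
R5 ← R5 − 142/7·R4.
R5 ← R5 / (-590/241).
R1 ← R1 + 715/1446·R5.
R2 ← R2 + 1477/1446·R5.
R3 ← R3 − 167/1446·R5.
R4 ← R4 − 481/723·R5.
Reading off the reduced rows gives m = -1, n = -5, p = 2, q = 0, r = -5.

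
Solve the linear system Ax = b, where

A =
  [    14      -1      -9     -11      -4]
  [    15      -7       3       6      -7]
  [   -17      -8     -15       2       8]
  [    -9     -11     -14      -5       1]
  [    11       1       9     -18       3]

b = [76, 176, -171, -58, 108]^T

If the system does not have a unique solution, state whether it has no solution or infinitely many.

Row-reduce the augmented matrix:
R1 ← R1 / (14).
R2 ← R2 − 15·R1.
R3 ← R3 + 17·R1.
R4 ← R4 + 9·R1.
R5 ← R5 − 11·R1.
R2 ← R2 / (-83/14).
R1 ← R1 + 1/14·R2.
R3 ← R3 + 129/14·R2.
R4 ← R4 + 163/14·R2.
R5 ← R5 − 25/14·R2.
R3 ← R3 / (-3783/83).
R1 ← R1 + 66/83·R3.
R2 ← R2 + 177/83·R3.
R4 ← R4 + 3703/83·R3.
R5 ← R5 − 1650/83·R3.
R4 ← R4 / (-856/97).
R1 ← R1 + 31/97·R4.
R2 ← R2 + 114/97·R4.
R3 ← R3 − 83/97·R4.
R5 ← R5 + 2038/97·R4.
R5 ← R5 / (21497/1284).
R1 ← R1 + 659/2568·R5.
R2 ← R2 − 245/428·R5.
R3 ← R3 + 1273/2568·R5.
R4 ← R4 − 1003/2568·R5.
Reading off the reduced rows gives x_1 = 6, x_2 = -6, x_3 = 5, x_4 = -1, x_5 = -5.

x_1 = 6, x_2 = -6, x_3 = 5, x_4 = -1, x_5 = -5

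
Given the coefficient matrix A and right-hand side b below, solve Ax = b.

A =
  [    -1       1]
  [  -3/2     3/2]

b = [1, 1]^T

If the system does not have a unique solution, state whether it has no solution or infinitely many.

no solution

Row-reduce:
R1 ← R1 / (-1).
R2 ← R2 + 3/2·R1.
Row 2 reduces to 0 = -1/2, a contradiction. The system is inconsistent.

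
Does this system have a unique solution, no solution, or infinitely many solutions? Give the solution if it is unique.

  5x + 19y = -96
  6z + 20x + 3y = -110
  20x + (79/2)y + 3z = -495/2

no solution

Row-reduce:
R1 ← R1 / (5).
R2 ← R2 − 20·R1.
R3 ← R3 − 20·R1.
R2 ← R2 / (-73).
R1 ← R1 − 19/5·R2.
R3 ← R3 + 73/2·R2.
Row 3 reduces to 0 = -1/2, a contradiction. The system is inconsistent.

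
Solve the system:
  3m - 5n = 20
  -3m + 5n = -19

no solution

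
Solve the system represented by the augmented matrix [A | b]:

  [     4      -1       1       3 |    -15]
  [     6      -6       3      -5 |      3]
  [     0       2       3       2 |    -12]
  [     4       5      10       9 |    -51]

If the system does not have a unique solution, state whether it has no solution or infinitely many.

Row-reduce:
R1 ← R1 / (4).
R2 ← R2 − 6·R1.
R4 ← R4 − 4·R1.
R2 ← R2 / (-9/2).
R1 ← R1 + 1/4·R2.
R3 ← R3 − 2·R2.
R4 ← R4 − 6·R2.
R3 ← R3 / (11/3).
R1 ← R1 − 1/6·R3.
R2 ← R2 + 1/3·R3.
R4 ← R4 − 11·R3.
Rank is 3 with 4 unknowns, leaving x_4 free.

infinitely many solutions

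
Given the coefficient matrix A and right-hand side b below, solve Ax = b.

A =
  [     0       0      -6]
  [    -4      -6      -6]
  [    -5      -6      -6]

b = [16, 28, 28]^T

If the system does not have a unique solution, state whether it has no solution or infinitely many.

x_1 = 0, x_2 = -2, x_3 = -8/3

Row-reduce the augmented matrix:
Swap R1 and R2.
R1 ← R1 / (-4).
R3 ← R3 + 5·R1.
Swap R2 and R3.
R2 ← R2 / (3/2).
R1 ← R1 − 3/2·R2.
R3 ← R3 / (-6).
R2 ← R2 − 1·R3.
Reading off the reduced rows gives x_1 = 0, x_2 = -2, x_3 = -8/3.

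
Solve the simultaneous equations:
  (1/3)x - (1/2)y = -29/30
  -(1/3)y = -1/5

Row-reduce the augmented matrix:
R1 ← R1 / (1/3).
R2 ← R2 / (-1/3).
R1 ← R1 + 3/2·R2.
Reading off the reduced rows gives x = -2, y = 3/5.

x = -2, y = 3/5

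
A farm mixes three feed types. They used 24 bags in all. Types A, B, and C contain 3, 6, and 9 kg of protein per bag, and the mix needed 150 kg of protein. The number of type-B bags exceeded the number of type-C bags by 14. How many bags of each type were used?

Let a = type-A bags, b = type-B bags, c = type-C bags.
  a + b + c = 24
  3a + 6b + 9c = 150
  b - c = 14
Row-reduce the augmented matrix:
R2 ← R2 − 3·R1.
R2 ← R2 / (3).
R1 ← R1 − 1·R2.
R3 ← R3 − 1·R2.
R3 ← R3 / (-3).
R1 ← R1 + 1·R3.
R2 ← R2 − 2·R3.
Reading off the reduced rows gives a = 2, b = 18, c = 4.

type-A bags: 2, type-B bags: 18, type-C bags: 4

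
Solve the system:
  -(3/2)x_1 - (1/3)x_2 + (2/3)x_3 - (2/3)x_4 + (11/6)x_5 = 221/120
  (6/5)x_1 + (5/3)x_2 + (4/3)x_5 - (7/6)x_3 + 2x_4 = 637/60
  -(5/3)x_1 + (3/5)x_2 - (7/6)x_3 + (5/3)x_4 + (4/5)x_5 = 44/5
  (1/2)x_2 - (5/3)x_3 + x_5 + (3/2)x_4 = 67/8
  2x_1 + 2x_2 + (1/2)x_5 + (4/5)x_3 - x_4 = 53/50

Row-reduce the augmented matrix:
R1 ← R1 / (-3/2).
R2 ← R2 − 6/5·R1.
R3 ← R3 + 5/3·R1.
R5 ← R5 − 2·R1.
R2 ← R2 / (7/5).
R1 ← R1 − 2/9·R2.
R3 ← R3 − 131/135·R2.
R4 ← R4 − 1/2·R2.
R5 ← R5 − 14/9·R2.
R3 ← R3 / (-4163/2835).
R1 ← R1 + 65/189·R3.
R2 ← R2 + 19/42·R3.
R4 ← R4 + 121/84·R3.
R5 ← R5 − 323/135·R3.
R4 ← R4 / (-19391/49956).
R1 ← R1 + 475/4163·R4.
R2 ← R2 − 5155/8326·R4.
R3 ← R3 + 3943/4163·R4.
R5 ← R5 + 26068/20815·R4.
R5 ← R5 / (-2986603/193910).
R1 ← R1 + 35655/19391·R5.
R2 ← R2 − 154183/19391·R5.
R3 ← R3 + 105534/19391·R5.
R4 ← R4 + 155727/19391·R5.
Reading off the reduced rows gives x_1 = -3/4, x_2 = 9/4, x_3 = -9/5, x_4 = 3/2, x_5 = 2.

x_1 = -3/4, x_2 = 9/4, x_3 = -9/5, x_4 = 3/2, x_5 = 2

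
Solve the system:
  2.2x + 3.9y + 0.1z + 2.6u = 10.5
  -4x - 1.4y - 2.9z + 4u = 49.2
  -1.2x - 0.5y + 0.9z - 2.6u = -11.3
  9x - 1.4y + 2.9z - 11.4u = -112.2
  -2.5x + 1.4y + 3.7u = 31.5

x = -5, y = 3, z = -6, u = 4

Row-reduce the augmented matrix:
R1 ← R1 / (11/5).
R2 ← R2 + 4·R1.
R3 ← R3 + 6/5·R1.
R4 ← R4 − 9·R1.
R5 ← R5 + 5/2·R1.
R2 ← R2 / (313/55).
R1 ← R1 − 39/22·R2.
R3 ← R3 − 179/110·R2.
R4 ← R4 + 1909/110·R2.
R5 ← R5 − 1283/220·R2.
R3 ← R3 / (10841/6260).
R1 ← R1 − 1117/1252·R3.
R2 ← R2 + 299/626·R3.
R4 ← R4 + 36297/6260·R3.
R5 ← R5 − 36297/12520·R3.
R4 ← R4 / (-11331/1465).
R1 ← R1 − 3878/10841·R4.
R2 ← R2 − 5630/10841·R4.
R3 ← R3 + 23020/10841·R4.
R5 ← R5 − 11331/2930·R4.
R5 reduces to 0 = 0, so the extra equation is consistent.
Reading off the reduced rows gives x = -5, y = 3, z = -6, u = 4.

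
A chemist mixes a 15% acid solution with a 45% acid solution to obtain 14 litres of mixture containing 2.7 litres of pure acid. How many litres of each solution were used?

Let a = litres of solution A, b = litres of solution B.
  a + b = 14
  (3/20)a + (9/20)b = 27/10
From equation 1: a = 14 − b.
Substitute into equation 2 and solve: b = 2.
Then a = 12.

litres of solution A: 12, litres of solution B: 2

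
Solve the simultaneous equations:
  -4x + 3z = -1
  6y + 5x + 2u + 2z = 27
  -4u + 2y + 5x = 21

Row-reduce:
R1 ← R1 / (-4).
R2 ← R2 − 5·R1.
R3 ← R3 − 5·R1.
R2 ← R2 / (6).
R3 ← R3 − 2·R2.
R3 ← R3 / (11/6).
R1 ← R1 + 3/4·R3.
R2 ← R2 − 23/24·R3.
Rank is 3 with 4 unknowns, leaving u free.

infinitely many solutions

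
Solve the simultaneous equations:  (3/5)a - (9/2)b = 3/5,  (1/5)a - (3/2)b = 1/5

infinitely many solutions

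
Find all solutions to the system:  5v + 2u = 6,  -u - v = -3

u = 3, v = 0

From equation 2: u = 3 − v.
Substitute into equation 1 and solve: v = 0.
Then u = 3.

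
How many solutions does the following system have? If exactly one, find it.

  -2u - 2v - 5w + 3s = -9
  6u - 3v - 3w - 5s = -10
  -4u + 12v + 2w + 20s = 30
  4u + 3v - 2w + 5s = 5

Row-reduce:
R1 ← R1 / (-2).
R2 ← R2 − 6·R1.
R3 ← R3 + 4·R1.
R4 ← R4 − 4·R1.
R2 ← R2 / (-9).
R1 ← R1 − 1·R2.
R3 ← R3 − 16·R2.
R4 ← R4 + 1·R2.
R3 ← R3 / (-20).
R1 ← R1 − 1/2·R3.
R2 ← R2 − 2·R3.
R4 ← R4 + 10·R3.
Rank is 3 with 4 unknowns, leaving s free.

infinitely many solutions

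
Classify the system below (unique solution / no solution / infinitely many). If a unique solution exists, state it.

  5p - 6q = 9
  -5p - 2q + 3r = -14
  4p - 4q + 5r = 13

p = 3, q = 1, r = 1

Row-reduce the augmented matrix:
R1 ← R1 / (5).
R2 ← R2 + 5·R1.
R3 ← R3 − 4·R1.
R2 ← R2 / (-8).
R1 ← R1 + 6/5·R2.
R3 ← R3 − 4/5·R2.
R3 ← R3 / (53/10).
R1 ← R1 + 9/20·R3.
R2 ← R2 + 3/8·R3.
Reading off the reduced rows gives p = 3, q = 1, r = 1.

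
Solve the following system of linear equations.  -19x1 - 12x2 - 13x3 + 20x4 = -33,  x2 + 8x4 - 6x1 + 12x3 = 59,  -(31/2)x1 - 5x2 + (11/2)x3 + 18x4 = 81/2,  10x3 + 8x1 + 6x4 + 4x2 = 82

Row-reduce:
R1 ← R1 / (-19).
R2 ← R2 + 6·R1.
R3 ← R3 + 31/2·R1.
R4 ← R4 − 8·R1.
R2 ← R2 / (91/19).
R1 ← R1 − 12/19·R2.
R3 ← R3 − 91/19·R2.
R4 ← R4 + 20/19·R2.
Swap R3 and R4.
R3 ← R3 / (734/91).
R1 ← R1 + 131/91·R3.
R2 ← R2 − 306/91·R3.
Row 4 reduces to 0 = -2, a contradiction. The system is inconsistent.

no solution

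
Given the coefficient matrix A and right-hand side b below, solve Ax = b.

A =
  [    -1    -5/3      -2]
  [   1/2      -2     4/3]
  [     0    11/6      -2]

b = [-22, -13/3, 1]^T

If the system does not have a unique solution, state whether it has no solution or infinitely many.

Row-reduce the augmented matrix:
R1 ← R1 / (-1).
R2 ← R2 − 1/2·R1.
R2 ← R2 / (-17/6).
R1 ← R1 − 5/3·R2.
R3 ← R3 − 11/6·R2.
R3 ← R3 / (-91/51).
R1 ← R1 − 112/51·R3.
R2 ← R2 + 2/17·R3.
Reading off the reduced rows gives x_1 = 2, x_2 = 6, x_3 = 5.

x_1 = 2, x_2 = 6, x_3 = 5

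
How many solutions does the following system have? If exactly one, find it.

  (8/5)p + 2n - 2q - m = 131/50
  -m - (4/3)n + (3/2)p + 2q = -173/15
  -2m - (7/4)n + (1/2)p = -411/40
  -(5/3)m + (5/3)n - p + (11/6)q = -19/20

Row-reduce the augmented matrix:
R1 ← R1 / (-1).
R2 ← R2 + 1·R1.
R3 ← R3 + 2·R1.
R4 ← R4 + 5/3·R1.
R2 ← R2 / (-10/3).
R1 ← R1 + 2·R2.
R3 ← R3 + 23/4·R2.
R4 ← R4 + 5/3·R2.
R3 ← R3 / (-1011/400).
R1 ← R1 + 77/50·R3.
R2 ← R2 − 3/100·R3.
R4 ← R4 + 217/60·R3.
R4 ← R4 / (44381/6066).
R1 ← R1 − 1382/1011·R4.
R2 ← R2 + 416/337·R4.
R3 ← R3 − 1160/1011·R4.
Reading off the reduced rows gives m = 5/2, n = 5/2, p = -9/5, q = -3/2.

m = 5/2, n = 5/2, p = -9/5, q = -3/2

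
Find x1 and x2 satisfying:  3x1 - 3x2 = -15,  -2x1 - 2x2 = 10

x1 = -5, x2 = 0

Row-reduce the augmented matrix:
R1 ← R1 / (3).
R2 ← R2 + 2·R1.
R2 ← R2 / (-4).
R1 ← R1 + 1·R2.
Reading off the reduced rows gives x1 = -5, x2 = 0.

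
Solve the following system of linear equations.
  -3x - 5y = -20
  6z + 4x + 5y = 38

Row-reduce:
R1 ← R1 / (-3).
R2 ← R2 − 4·R1.
R2 ← R2 / (-5/3).
R1 ← R1 − 5/3·R2.
Rank is 2 with 3 unknowns, leaving z free.

infinitely many solutions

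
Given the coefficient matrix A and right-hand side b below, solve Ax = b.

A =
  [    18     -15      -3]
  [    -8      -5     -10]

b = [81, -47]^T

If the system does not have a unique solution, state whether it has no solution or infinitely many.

infinitely many solutions

Row-reduce:
R1 ← R1 / (18).
R2 ← R2 + 8·R1.
R2 ← R2 / (-35/3).
R1 ← R1 + 5/6·R2.
Rank is 2 with 3 unknowns, leaving x_3 free.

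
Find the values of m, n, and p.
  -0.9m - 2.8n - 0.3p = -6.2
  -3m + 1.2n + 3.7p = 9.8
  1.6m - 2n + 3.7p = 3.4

Row-reduce the augmented matrix:
R1 ← R1 / (-9/10).
R2 ← R2 + 3·R1.
R3 ← R3 − 8/5·R1.
R2 ← R2 / (158/15).
R1 ← R1 − 28/9·R2.
R3 ← R3 + 314/45·R2.
R3 ← R3 / (7442/1185).
R1 ← R1 + 250/237·R3.
R2 ← R2 − 141/316·R3.
Reading off the reduced rows gives m = 0, n = 2, p = 2.

m = 0, n = 2, p = 2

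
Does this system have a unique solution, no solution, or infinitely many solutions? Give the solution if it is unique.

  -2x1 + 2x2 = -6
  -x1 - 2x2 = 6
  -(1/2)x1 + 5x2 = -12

no solution

Row-reduce:
R1 ← R1 / (-2).
R2 ← R2 + 1·R1.
R3 ← R3 + 1/2·R1.
R2 ← R2 / (-3).
R1 ← R1 + 1·R2.
R3 ← R3 − 9/2·R2.
Row 3 reduces to 0 = 3, a contradiction. The system is inconsistent.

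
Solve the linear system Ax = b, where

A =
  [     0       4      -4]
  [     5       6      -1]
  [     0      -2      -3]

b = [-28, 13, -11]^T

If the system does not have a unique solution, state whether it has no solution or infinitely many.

x_1 = 6, x_2 = -2, x_3 = 5

Row-reduce the augmented matrix:
Swap R1 and R2.
R1 ← R1 / (5).
R2 ← R2 / (4).
R1 ← R1 − 6/5·R2.
R3 ← R3 + 2·R2.
R3 ← R3 / (-5).
R1 ← R1 − 1·R3.
R2 ← R2 + 1·R3.
Reading off the reduced rows gives x_1 = 6, x_2 = -2, x_3 = 5.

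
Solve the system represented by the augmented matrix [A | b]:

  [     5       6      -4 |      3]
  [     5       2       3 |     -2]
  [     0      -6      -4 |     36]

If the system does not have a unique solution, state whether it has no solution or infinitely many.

Row-reduce the augmented matrix:
R1 ← R1 / (5).
R2 ← R2 − 5·R1.
R2 ← R2 / (-4).
R1 ← R1 − 6/5·R2.
R3 ← R3 + 6·R2.
R3 ← R3 / (-29/2).
R1 ← R1 − 13/10·R3.
R2 ← R2 + 7/4·R3.
Reading off the reduced rows gives x_1 = 3, x_2 = -4, x_3 = -3.

x_1 = 3, x_2 = -4, x_3 = -3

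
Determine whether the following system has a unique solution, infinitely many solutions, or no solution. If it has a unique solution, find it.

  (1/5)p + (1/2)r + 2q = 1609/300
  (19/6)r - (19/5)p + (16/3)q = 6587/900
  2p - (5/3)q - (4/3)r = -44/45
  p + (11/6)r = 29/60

p = 7/5, q = 8/3, r = -1/2

Row-reduce the augmented matrix:
R1 ← R1 / (1/5).
R2 ← R2 + 19/5·R1.
R3 ← R3 − 2·R1.
R4 ← R4 − 1·R1.
R2 ← R2 / (130/3).
R1 ← R1 − 10·R2.
R3 ← R3 + 65/3·R2.
R4 ← R4 + 10·R2.
Swap R3 and R4.
R3 ← R3 / (88/39).
R1 ← R1 + 11/26·R3.
R2 ← R2 − 19/65·R3.
R4 reduces to 0 = 0, so the extra equation is consistent.
Reading off the reduced rows gives p = 7/5, q = 8/3, r = -1/2.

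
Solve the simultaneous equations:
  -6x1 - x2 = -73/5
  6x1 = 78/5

Row-reduce the augmented matrix:
R1 ← R1 / (-6).
R2 ← R2 − 6·R1.
R2 ← R2 / (-1).
R1 ← R1 − 1/6·R2.
Reading off the reduced rows gives x1 = 13/5, x2 = -1.

x1 = 13/5, x2 = -1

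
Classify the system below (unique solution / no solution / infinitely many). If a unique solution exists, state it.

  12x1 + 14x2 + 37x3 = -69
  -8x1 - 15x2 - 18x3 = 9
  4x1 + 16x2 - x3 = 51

infinitely many solutions

Row-reduce:
R1 ← R1 / (12).
R2 ← R2 + 8·R1.
R3 ← R3 − 4·R1.
R2 ← R2 / (-17/3).
R1 ← R1 − 7/6·R2.
R3 ← R3 − 34/3·R2.
Rank is 2 with 3 unknowns, leaving x3 free.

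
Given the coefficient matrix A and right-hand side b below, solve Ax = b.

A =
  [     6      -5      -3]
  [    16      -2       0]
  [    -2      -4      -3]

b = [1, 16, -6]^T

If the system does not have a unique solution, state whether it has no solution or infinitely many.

Row-reduce:
R1 ← R1 / (6).
R2 ← R2 − 16·R1.
R3 ← R3 + 2·R1.
R2 ← R2 / (34/3).
R1 ← R1 + 5/6·R2.
R3 ← R3 + 17/3·R2.
Row 3 reduces to 0 = 1, a contradiction. The system is inconsistent.

no solution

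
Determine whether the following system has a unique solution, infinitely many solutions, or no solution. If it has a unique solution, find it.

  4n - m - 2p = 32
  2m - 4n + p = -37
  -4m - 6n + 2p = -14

Row-reduce the augmented matrix:
R1 ← R1 / (-1).
R2 ← R2 − 2·R1.
R3 ← R3 + 4·R1.
R2 ← R2 / (4).
R1 ← R1 + 4·R2.
R3 ← R3 + 22·R2.
R3 ← R3 / (-13/2).
R1 ← R1 + 1·R3.
R2 ← R2 + 3/4·R3.
Reading off the reduced rows gives m = -6, n = 6, p = -1.

m = -6, n = 6, p = -1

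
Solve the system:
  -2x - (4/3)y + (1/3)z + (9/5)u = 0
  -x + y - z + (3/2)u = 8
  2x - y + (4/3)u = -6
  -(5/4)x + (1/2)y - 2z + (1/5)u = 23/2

Row-reduce the augmented matrix:
R1 ← R1 / (-2).
R2 ← R2 + 1·R1.
R3 ← R3 − 2·R1.
R4 ← R4 + 5/4·R1.
R2 ← R2 / (5/3).
R1 ← R1 − 2/3·R2.
R3 ← R3 + 7/3·R2.
R4 ← R4 − 4/3·R2.
R3 ← R3 / (-13/10).
R1 ← R1 − 3/10·R3.
R2 ← R2 + 7/10·R3.
R4 ← R4 + 51/40·R3.
R4 ← R4 / (-2757/520).
R1 ← R1 + 29/130·R4.
R2 ← R2 + 347/195·R4.
R3 ← R3 + 596/195·R4.
Reading off the reduced rows gives x = -2, y = 2, z = -4, u = 0.

x = -2, y = 2, z = -4, u = 0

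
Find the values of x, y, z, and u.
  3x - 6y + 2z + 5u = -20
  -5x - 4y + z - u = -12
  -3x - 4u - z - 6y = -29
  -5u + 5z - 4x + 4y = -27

x = -3, y = 4, z = -6, u = 5

Row-reduce the augmented matrix:
R1 ← R1 / (3).
R2 ← R2 + 5·R1.
R3 ← R3 + 3·R1.
R4 ← R4 + 4·R1.
R2 ← R2 / (-14).
R1 ← R1 + 2·R2.
R3 ← R3 + 12·R2.
R4 ← R4 + 4·R2.
R3 ← R3 / (-19/7).
R1 ← R1 − 1/21·R3.
R2 ← R2 + 13/42·R3.
R4 ← R4 − 45/7·R3.
R4 ← R4 / (-246/19).
R1 ← R1 − 10/19·R4.
R2 ← R2 − 3/38·R4.
R3 ← R3 − 37/19·R4.
Reading off the reduced rows gives x = -3, y = 4, z = -6, u = 5.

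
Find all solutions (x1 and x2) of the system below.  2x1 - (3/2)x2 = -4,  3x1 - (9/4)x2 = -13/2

Row-reduce:
R1 ← R1 / (2).
R2 ← R2 − 3·R1.
Row 2 reduces to 0 = -1/2, a contradiction. The system is inconsistent.

no solution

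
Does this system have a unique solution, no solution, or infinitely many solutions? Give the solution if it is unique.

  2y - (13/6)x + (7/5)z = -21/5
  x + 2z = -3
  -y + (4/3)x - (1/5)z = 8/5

Row-reduce:
R1 ← R1 / (-13/6).
R2 ← R2 − 1·R1.
R3 ← R3 − 4/3·R1.
R2 ← R2 / (12/13).
R1 ← R1 + 12/13·R2.
R3 ← R3 − 3/13·R2.
Row 3 reduces to 0 = 1/4, a contradiction. The system is inconsistent.

no solution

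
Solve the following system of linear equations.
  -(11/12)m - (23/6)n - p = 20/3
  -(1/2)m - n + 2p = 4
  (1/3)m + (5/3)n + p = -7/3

infinitely many solutions

Row-reduce:
R1 ← R1 / (-11/12).
R2 ← R2 + 1/2·R1.
R3 ← R3 − 1/3·R1.
R2 ← R2 / (12/11).
R1 ← R1 − 46/11·R2.
R3 ← R3 − 3/11·R2.
Rank is 2 with 3 unknowns, leaving p free.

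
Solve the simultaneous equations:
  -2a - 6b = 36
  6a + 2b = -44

Row-reduce the augmented matrix:
R1 ← R1 / (-2).
R2 ← R2 − 6·R1.
R2 ← R2 / (-16).
R1 ← R1 − 3·R2.
Reading off the reduced rows gives a = -6, b = -4.

a = -6, b = -4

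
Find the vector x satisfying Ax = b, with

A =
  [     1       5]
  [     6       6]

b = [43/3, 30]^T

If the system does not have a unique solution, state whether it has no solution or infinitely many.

x_1 = 8/3, x_2 = 7/3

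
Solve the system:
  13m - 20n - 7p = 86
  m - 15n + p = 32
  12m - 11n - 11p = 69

m = 3, n = -2, p = -1

Row-reduce the augmented matrix:
R1 ← R1 / (13).
R2 ← R2 − 1·R1.
R3 ← R3 − 12·R1.
R2 ← R2 / (-175/13).
R1 ← R1 + 20/13·R2.
R3 ← R3 − 97/13·R2.
R3 ← R3 / (-129/35).
R1 ← R1 + 5/7·R3.
R2 ← R2 + 4/35·R3.
Reading off the reduced rows gives m = 3, n = -2, p = -1.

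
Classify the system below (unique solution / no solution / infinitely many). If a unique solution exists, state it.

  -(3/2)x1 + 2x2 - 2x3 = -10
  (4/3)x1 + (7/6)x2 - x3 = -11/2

infinitely many solutions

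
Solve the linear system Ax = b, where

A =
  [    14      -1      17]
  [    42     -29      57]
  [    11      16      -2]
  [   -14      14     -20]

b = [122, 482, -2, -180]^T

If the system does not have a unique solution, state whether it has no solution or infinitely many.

Row-reduce the augmented matrix:
R1 ← R1 / (14).
R2 ← R2 − 42·R1.
R3 ← R3 − 11·R1.
R4 ← R4 + 14·R1.
R2 ← R2 / (-26).
R1 ← R1 + 1/14·R2.
R3 ← R3 − 235/14·R2.
R4 ← R4 − 13·R2.
R3 ← R3 / (-1045/91).
R1 ← R1 − 109/91·R3.
R2 ← R2 + 3/13·R3.
R4 reduces to 0 = 0, so the extra equation is consistent.
Reading off the reduced rows gives x_1 = 6, x_2 = -4, x_3 = 2.

x_1 = 6, x_2 = -4, x_3 = 2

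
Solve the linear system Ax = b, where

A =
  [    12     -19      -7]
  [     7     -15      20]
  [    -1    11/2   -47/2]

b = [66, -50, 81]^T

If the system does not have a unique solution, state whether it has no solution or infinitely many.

Row-reduce:
R1 ← R1 / (12).
R2 ← R2 − 7·R1.
R3 ← R3 + 1·R1.
R2 ← R2 / (-47/12).
R1 ← R1 + 19/12·R2.
R3 ← R3 − 47/12·R2.
Row 3 reduces to 0 = -2, a contradiction. The system is inconsistent.

no solution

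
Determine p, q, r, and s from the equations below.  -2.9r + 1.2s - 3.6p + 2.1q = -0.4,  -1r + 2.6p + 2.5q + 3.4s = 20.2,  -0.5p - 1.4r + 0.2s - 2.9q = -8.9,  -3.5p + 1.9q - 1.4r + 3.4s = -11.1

p = 5, q = 4, r = -4, s = -2

Row-reduce the augmented matrix:
R1 ← R1 / (-18/5).
R2 ← R2 − 13/5·R1.
R3 ← R3 + 1/2·R1.
R4 ← R4 + 7/2·R1.
R2 ← R2 / (241/60).
R1 ← R1 + 7/12·R2.
R3 ← R3 + 383/120·R2.
R4 ← R4 + 17/120·R2.
R3 ← R3 / (-9995/2892).
R1 ← R1 − 515/1446·R3.
R2 ← R2 + 557/723·R3.
R4 ← R4 − 18947/14460·R3.
R4 ← R4 / (919996/249875).
R1 ← R1 − 6388/9995·R4.
R2 ← R2 − 14946/49975·R4.
R3 ← R3 + 49506/49975·R4.
Reading off the reduced rows gives p = 5, q = 4, r = -4, s = -2.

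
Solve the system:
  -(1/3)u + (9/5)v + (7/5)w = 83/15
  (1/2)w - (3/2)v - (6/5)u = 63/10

infinitely many solutions

Row-reduce:
R1 ← R1 / (-1/3).
R2 ← R2 + 6/5·R1.
R2 ← R2 / (-399/50).
R1 ← R1 + 27/5·R2.
Rank is 2 with 3 unknowns, leaving w free.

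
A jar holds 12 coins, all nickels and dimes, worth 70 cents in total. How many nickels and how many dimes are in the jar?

Let n = nickels, d = dimes.
  n + d = 12
  5n + 10d = 70
Row-reduce the augmented matrix:
R2 ← R2 − 5·R1.
R2 ← R2 / (5).
R1 ← R1 − 1·R2.
Reading off the reduced rows gives n = 10, d = 2.

nickels: 10, dimes: 2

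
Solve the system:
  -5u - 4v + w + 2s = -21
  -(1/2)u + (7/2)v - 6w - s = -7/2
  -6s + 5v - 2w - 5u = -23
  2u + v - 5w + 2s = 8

infinitely many solutions

Row-reduce:
R1 ← R1 / (-5).
R2 ← R2 + 1/2·R1.
R3 ← R3 + 5·R1.
R4 ← R4 − 2·R1.
R2 ← R2 / (39/10).
R1 ← R1 − 4/5·R2.
R3 ← R3 − 9·R2.
R4 ← R4 + 3/5·R2.
R3 ← R3 / (144/13).
R1 ← R1 − 41/39·R3.
R2 ← R2 + 61/39·R3.
R4 ← R4 + 72/13·R3.
Rank is 3 with 4 unknowns, leaving s free.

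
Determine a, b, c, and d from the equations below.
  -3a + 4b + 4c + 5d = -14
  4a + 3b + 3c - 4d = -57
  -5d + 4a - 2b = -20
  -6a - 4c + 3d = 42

Row-reduce the augmented matrix:
R1 ← R1 / (-3).
R2 ← R2 − 4·R1.
R3 ← R3 − 4·R1.
R4 ← R4 + 6·R1.
R2 ← R2 / (25/3).
R1 ← R1 + 4/3·R2.
R3 ← R3 − 10/3·R2.
R4 ← R4 + 8·R2.
R3 ← R3 / (2).
R2 ← R2 − 1·R3.
R4 ← R4 + 4·R3.
R4 ← R4 / (-81/25).
R1 ← R1 + 31/25·R4.
R2 ← R2 − 1/50·R4.
R3 ← R3 − 3/10·R4.
Reading off the reduced rows gives a = 0, b = -5, c = -6, d = 6.

a = 0, b = -5, c = -6, d = 6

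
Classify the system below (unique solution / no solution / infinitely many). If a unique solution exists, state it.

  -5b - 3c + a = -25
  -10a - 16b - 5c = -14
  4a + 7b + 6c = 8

a = -5, b = 4, c = 0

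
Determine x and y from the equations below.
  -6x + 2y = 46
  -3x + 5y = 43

x = -6, y = 5

Row-reduce the augmented matrix:
R1 ← R1 / (-6).
R2 ← R2 + 3·R1.
R2 ← R2 / (4).
R1 ← R1 + 1/3·R2.
Reading off the reduced rows gives x = -6, y = 5.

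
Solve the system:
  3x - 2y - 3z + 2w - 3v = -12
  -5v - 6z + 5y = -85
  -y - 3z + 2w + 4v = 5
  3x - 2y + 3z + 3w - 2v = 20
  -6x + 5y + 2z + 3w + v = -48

x = 4, y = -6, z = 5, w = -3, v = 5

Row-reduce the augmented matrix:
R1 ← R1 / (3).
R4 ← R4 − 3·R1.
R5 ← R5 + 6·R1.
R2 ← R2 / (5).
R1 ← R1 + 2/3·R2.
R3 ← R3 + 1·R2.
R5 ← R5 − 1·R2.
R3 ← R3 / (-21/5).
R1 ← R1 + 9/5·R3.
R2 ← R2 + 6/5·R3.
R4 ← R4 − 6·R3.
R5 ← R5 + 14/5·R3.
R4 ← R4 / (27/7).
R1 ← R1 + 4/21·R4.
R2 ← R2 + 4/7·R4.
R3 ← R3 + 10/21·R4.
R5 ← R5 − 17/3·R4.
R5 ← R5 / (-1115/81).
R1 ← R1 + 218/81·R5.
R2 ← R2 + 29/27·R5.
R3 ← R3 + 5/81·R5.
R4 ← R4 − 37/27·R5.
Reading off the reduced rows gives x = 4, y = -6, z = 5, w = -3, v = 5.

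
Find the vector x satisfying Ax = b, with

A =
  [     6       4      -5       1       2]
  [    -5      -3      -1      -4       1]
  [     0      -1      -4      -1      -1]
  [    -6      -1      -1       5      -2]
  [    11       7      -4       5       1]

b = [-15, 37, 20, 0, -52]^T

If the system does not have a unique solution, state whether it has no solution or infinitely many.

infinitely many solutions

Row-reduce:
R1 ← R1 / (6).
R2 ← R2 + 5·R1.
R4 ← R4 + 6·R1.
R5 ← R5 − 11·R1.
R2 ← R2 / (1/3).
R1 ← R1 − 2/3·R2.
R3 ← R3 + 1·R2.
R4 ← R4 − 3·R2.
R5 ← R5 + 1/3·R2.
R3 ← R3 / (-39/2).
R1 ← R1 − 19/2·R3.
R2 ← R2 + 31/2·R3.
R4 ← R4 − 81/2·R3.
R4 ← R4 / (165/13).
R1 ← R1 − 18/13·R4.
R2 ← R2 + 15/13·R4.
R3 ← R3 − 7/13·R4.
Rank is 4 with 5 unknowns, leaving x_5 free.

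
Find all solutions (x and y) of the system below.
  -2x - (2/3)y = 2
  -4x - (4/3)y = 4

infinitely many solutions

Row-reduce:
R1 ← R1 / (-2).
R2 ← R2 + 4·R1.
Rank is 1 with 2 unknowns, leaving y free.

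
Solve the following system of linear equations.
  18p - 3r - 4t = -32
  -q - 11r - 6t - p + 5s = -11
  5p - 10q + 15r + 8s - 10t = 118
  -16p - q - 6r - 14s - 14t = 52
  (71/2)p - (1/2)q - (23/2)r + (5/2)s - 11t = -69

Row-reduce:
R1 ← R1 / (18).
R2 ← R2 + 1·R1.
R3 ← R3 − 5·R1.
R4 ← R4 + 16·R1.
R5 ← R5 − 71/2·R1.
R2 ← R2 / (-1).
R3 ← R3 + 10·R2.
R4 ← R4 + 1·R2.
R5 ← R5 + 1/2·R2.
R3 ← R3 / (255/2).
R1 ← R1 + 1/6·R3.
R2 ← R2 − 67/6·R3.
R4 ← R4 − 5/2·R3.
R4 ← R4 / (-309/17).
R1 ← R1 + 14/255·R4.
R2 ← R2 + 337/255·R4.
R3 ← R3 + 28/85·R4.
Row 5 reduces to 0 = 1/2, a contradiction. The system is inconsistent.

no solution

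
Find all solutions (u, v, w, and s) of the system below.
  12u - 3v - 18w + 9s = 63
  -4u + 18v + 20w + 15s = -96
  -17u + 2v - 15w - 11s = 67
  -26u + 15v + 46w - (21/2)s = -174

Row-reduce:
R1 ← R1 / (12).
R2 ← R2 + 4·R1.
R3 ← R3 + 17·R1.
R4 ← R4 + 26·R1.
R2 ← R2 / (17).
R1 ← R1 + 1/4·R2.
R3 ← R3 + 9/4·R2.
R4 ← R4 − 17/2·R2.
R3 ← R3 / (-657/17).
R1 ← R1 + 22/17·R3.
R2 ← R2 − 14/17·R3.
Rank is 3 with 4 unknowns, leaving s free.

infinitely many solutions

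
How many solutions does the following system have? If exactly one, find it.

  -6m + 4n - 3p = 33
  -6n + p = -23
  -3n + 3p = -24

Row-reduce the augmented matrix:
R1 ← R1 / (-6).
R2 ← R2 / (-6).
R1 ← R1 + 2/3·R2.
R3 ← R3 + 3·R2.
R3 ← R3 / (5/2).
R1 ← R1 − 7/18·R3.
R2 ← R2 + 1/6·R3.
Reading off the reduced rows gives m = -1, n = 3, p = -5.

m = -1, n = 3, p = -5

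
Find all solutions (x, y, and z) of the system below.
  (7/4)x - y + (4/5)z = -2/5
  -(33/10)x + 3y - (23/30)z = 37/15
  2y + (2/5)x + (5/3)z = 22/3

no solution

Row-reduce:
R1 ← R1 / (7/4).
R2 ← R2 + 33/10·R1.
R3 ← R3 − 2/5·R1.
R2 ← R2 / (39/35).
R1 ← R1 + 4/7·R2.
R3 ← R3 − 78/35·R2.
Row 3 reduces to 0 = 4, a contradiction. The system is inconsistent.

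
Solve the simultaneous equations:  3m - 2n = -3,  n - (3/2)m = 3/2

infinitely many solutions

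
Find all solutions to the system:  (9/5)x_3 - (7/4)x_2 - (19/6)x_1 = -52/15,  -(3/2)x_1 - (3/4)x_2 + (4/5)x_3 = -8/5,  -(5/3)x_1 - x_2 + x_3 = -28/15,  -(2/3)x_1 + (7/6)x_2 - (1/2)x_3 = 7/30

Row-reduce the augmented matrix:
R1 ← R1 / (-19/6).
R2 ← R2 + 3/2·R1.
R3 ← R3 + 5/3·R1.
R4 ← R4 + 2/3·R1.
R2 ← R2 / (3/38).
R1 ← R1 − 21/38·R2.
R3 ← R3 + 3/38·R2.
R4 ← R4 − 175/114·R2.
Swap R3 and R4.
R3 ← R3 / (13/90).
R1 ← R1 + 1/5·R3.
R2 ← R2 + 2/3·R3.
R4 reduces to 0 = 0, so the extra equation is consistent.
Reading off the reduced rows gives x_1 = 1, x_2 = 6/5, x_3 = 1.

x_1 = 1, x_2 = 6/5, x_3 = 1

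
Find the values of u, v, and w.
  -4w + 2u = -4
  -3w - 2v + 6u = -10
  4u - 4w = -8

Row-reduce the augmented matrix:
R1 ← R1 / (2).
R2 ← R2 − 6·R1.
R3 ← R3 − 4·R1.
R2 ← R2 / (-2).
R3 ← R3 / (4).
R1 ← R1 + 2·R3.
R2 ← R2 + 9/2·R3.
Reading off the reduced rows gives u = -2, v = -1, w = 0.

u = -2, v = -1, w = 0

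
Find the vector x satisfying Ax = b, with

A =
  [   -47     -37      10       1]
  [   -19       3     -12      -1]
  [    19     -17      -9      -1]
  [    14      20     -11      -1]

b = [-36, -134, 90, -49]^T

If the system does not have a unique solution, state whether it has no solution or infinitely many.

infinitely many solutions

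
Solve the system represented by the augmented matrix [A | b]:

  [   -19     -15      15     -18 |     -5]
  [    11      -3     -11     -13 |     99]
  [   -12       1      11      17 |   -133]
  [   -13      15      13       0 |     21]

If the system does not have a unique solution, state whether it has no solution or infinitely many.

x_1 = 2, x_2 = 4, x_3 = -1, x_4 = -6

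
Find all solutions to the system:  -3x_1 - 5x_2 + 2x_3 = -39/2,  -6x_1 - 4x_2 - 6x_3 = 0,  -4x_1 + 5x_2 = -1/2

x_1 = 2, x_2 = 3/2, x_3 = -3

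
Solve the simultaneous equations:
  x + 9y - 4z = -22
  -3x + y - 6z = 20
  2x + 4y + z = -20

no solution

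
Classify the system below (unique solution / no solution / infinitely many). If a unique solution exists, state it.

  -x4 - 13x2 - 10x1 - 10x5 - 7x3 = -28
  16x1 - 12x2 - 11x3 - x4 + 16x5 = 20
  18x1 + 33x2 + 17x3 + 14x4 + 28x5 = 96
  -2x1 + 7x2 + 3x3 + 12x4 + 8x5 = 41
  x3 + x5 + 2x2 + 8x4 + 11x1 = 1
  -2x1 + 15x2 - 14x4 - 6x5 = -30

Row-reduce:
R1 ← R1 / (-10).
R2 ← R2 − 16·R1.
R3 ← R3 − 18·R1.
R4 ← R4 + 2·R1.
R5 ← R5 − 11·R1.
R6 ← R6 + 2·R1.
R2 ← R2 / (-164/5).
R1 ← R1 − 13/10·R2.
R3 ← R3 − 48/5·R2.
R4 ← R4 − 48/5·R2.
R5 ← R5 + 123/10·R2.
R6 ← R6 − 88/5·R2.
R3 ← R3 / (-86/41).
R1 ← R1 + 59/328·R3.
R2 ← R2 − 111/164·R3.
R4 ← R4 + 86/41·R3.
R5 ← R5 − 13/8·R3.
R6 ← R6 + 431/41·R3.
Swap R4 and R5.
R4 ← R4 / (11515/688).
R1 ← R1 + 677/688·R4.
R2 ← R2 − 1297/344·R4.
R3 ← R3 + 469/86·R4.
R6 ← R6 + 6237/86·R4.
Swap R5 and R6.
R5 ← R5 / (-21016/329).
R1 ← R1 − 23/2303·R5.
R2 ← R2 − 8600/2303·R5.
R3 ← R3 + 1810/329·R5.
R4 ← R4 + 310/2303·R5.
Row 6 reduces to 0 = 1, a contradiction. The system is inconsistent.

no solution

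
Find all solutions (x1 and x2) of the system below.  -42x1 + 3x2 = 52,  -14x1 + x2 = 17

Row-reduce:
R1 ← R1 / (-42).
R2 ← R2 + 14·R1.
Row 2 reduces to 0 = -1/3, a contradiction. The system is inconsistent.

no solution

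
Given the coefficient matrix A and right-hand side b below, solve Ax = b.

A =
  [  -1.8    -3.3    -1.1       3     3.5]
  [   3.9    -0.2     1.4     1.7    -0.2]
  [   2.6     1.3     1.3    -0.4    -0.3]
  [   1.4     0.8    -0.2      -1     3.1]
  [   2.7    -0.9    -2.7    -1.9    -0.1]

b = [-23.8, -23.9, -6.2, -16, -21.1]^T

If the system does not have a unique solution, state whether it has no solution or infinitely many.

x_1 = -6, x_2 = 5, x_3 = 1, x_4 = -1, x_5 = -4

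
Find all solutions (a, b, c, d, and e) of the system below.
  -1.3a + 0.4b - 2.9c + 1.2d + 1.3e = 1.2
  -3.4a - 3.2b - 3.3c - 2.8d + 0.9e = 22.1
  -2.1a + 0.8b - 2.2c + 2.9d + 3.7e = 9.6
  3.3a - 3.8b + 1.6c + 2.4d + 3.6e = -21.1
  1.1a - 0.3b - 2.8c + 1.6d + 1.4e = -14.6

a = -5, b = 3, c = 2, d = -6, e = 5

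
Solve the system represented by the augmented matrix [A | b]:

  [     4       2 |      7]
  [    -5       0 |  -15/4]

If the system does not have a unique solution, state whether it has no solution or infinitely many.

x_1 = 3/4, x_2 = 2

Row-reduce the augmented matrix:
R1 ← R1 / (4).
R2 ← R2 + 5·R1.
R2 ← R2 / (5/2).
R1 ← R1 − 1/2·R2.
Reading off the reduced rows gives x_1 = 3/4, x_2 = 2.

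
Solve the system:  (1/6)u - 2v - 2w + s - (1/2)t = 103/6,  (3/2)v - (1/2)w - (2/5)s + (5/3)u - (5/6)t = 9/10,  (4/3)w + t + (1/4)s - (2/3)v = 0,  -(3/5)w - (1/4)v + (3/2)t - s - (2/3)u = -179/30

Row-reduce:
R1 ← R1 / (1/6).
R2 ← R2 − 5/3·R1.
R4 ← R4 + 2/3·R1.
R2 ← R2 / (43/2).
R1 ← R1 + 12·R2.
R3 ← R3 + 2/3·R2.
R4 ← R4 + 33/4·R2.
R3 ← R3 / (250/129).
R1 ← R1 + 48/43·R3.
R2 ← R2 − 39/43·R3.
R4 ← R4 + 961/860·R3.
R4 ← R4 / (-103249/100000).
R1 ← R1 − 96/625·R4.
R2 ← R2 + 2249/5000·R4.
R3 ← R3 + 187/5000·R4.
Rank is 4 with 5 unknowns, leaving t free.

infinitely many solutions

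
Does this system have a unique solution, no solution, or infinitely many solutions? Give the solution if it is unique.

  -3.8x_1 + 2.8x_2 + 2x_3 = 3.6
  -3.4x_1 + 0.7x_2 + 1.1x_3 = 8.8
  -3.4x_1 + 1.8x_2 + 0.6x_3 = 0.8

Row-reduce the augmented matrix:
R1 ← R1 / (-19/5).
R2 ← R2 + 17/5·R1.
R3 ← R3 + 17/5·R1.
R2 ← R2 / (-343/190).
R1 ← R1 + 14/19·R2.
R3 ← R3 + 67/95·R2.
R3 ← R3 / (-1578/1715).
R1 ← R1 + 12/49·R3.
R2 ← R2 − 131/343·R3.
Reading off the reduced rows gives x_1 = -2, x_2 = -5, x_3 = 5.

x_1 = -2, x_2 = -5, x_3 = 5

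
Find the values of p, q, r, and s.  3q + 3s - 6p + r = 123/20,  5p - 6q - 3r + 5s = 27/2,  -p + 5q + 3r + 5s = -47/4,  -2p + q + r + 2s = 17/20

p = -2, q = -7/4, r = -3, s = 4/5

Row-reduce the augmented matrix:
R1 ← R1 / (-6).
R2 ← R2 − 5·R1.
R3 ← R3 + 1·R1.
R4 ← R4 + 2·R1.
R2 ← R2 / (-7/2).
R1 ← R1 + 1/2·R2.
R3 ← R3 − 9/2·R2.
R3 ← R3 / (1/21).
R1 ← R1 − 1/7·R3.
R2 ← R2 − 13/21·R3.
R4 ← R4 − 2/3·R3.
R4 ← R4 / (-197).
R1 ← R1 + 44·R4.
R2 ← R2 + 186·R4.
R3 ← R3 − 297·R4.
Reading off the reduced rows gives p = -2, q = -7/4, r = -3, s = 4/5.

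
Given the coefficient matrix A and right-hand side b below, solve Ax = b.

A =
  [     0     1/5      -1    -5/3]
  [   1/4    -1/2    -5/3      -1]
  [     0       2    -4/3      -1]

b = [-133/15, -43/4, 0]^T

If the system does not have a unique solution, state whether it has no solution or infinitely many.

Row-reduce:
Swap R1 and R2.
R1 ← R1 / (1/4).
R2 ← R2 / (1/5).
R1 ← R1 + 2·R2.
R3 ← R3 − 2·R2.
R3 ← R3 / (26/3).
R1 ← R1 + 50/3·R3.
R2 ← R2 + 5·R3.
Rank is 3 with 4 unknowns, leaving x_4 free.

infinitely many solutions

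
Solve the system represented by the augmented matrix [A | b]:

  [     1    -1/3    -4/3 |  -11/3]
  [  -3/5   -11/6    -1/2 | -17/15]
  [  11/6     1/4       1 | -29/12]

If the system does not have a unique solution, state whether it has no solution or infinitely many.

Row-reduce the augmented matrix:
R2 ← R2 + 3/5·R1.
R3 ← R3 − 11/6·R1.
R2 ← R2 / (-61/30).
R1 ← R1 + 1/3·R2.
R3 ← R3 − 31/36·R2.
R3 ← R3 / (6355/2196).
R1 ← R1 + 205/183·R3.
R2 ← R2 − 39/61·R3.
Reading off the reduced rows gives x_1 = -2, x_2 = 1, x_3 = 1.

x_1 = -2, x_2 = 1, x_3 = 1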